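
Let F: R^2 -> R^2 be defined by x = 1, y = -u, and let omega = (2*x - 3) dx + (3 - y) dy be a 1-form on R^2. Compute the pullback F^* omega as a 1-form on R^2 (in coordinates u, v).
F^* omega = (-u - 3) du

Using F^*(f dg) = (f ∘ F) d(g ∘ F), substitute each coordinate x_i by F_i(u, v) in f_i, and replace dx_i by d F_i = (∂F_i/∂u) du + (∂F_i/∂v) dv.
  For the x component: f_1(F) = -1; d F_1 = (0) du + (0) dv
  For the y component: f_2(F) = u + 3; d F_2 = (-1) du + (0) dv
Combining and collecting du, dv coefficients:
  coeff of du: -u - 3
  coeff of dv: 0
F^* omega = (-u - 3) du.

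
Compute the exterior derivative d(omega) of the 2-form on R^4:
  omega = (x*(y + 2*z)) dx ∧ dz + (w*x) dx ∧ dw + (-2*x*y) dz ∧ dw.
d(omega) = (-x) dx ∧ dy ∧ dz + (-2*y) dx ∧ dz ∧ dw + (-2*x) dy ∧ dz ∧ dw

For a 2-form omega = sum_{i<j} g_{ij} dx_i ∧ dx_j, the exterior derivative is
  d(omega) = sum_{i<j} d(g_{ij}) ∧ dx_i ∧ dx_j = sum_{i<j, k} (∂g_{ij}/∂x_k) dx_k ∧ dx_i ∧ dx_j.
Expand each term, using dx_k ∧ dx_i ∧ dx_j = sgn(permutation) dx_{(a)} ∧ dx_{(b)} ∧ dx_{(c)} with (a < b < c) sorted:
  d(x*(y + 2*z)) includes (∂/∂y)(x*(y + 2*z)) dy = (x) dy, which multiplied by dx ∧ dz gives (-x) dx ∧ dy ∧ dz
  d(-2*x*y) includes (∂/∂x)(-2*x*y) dx = (-2*y) dx, which multiplied by dz ∧ dw gives (-2*y) dx ∧ dz ∧ dw
  d(-2*x*y) includes (∂/∂y)(-2*x*y) dy = (-2*x) dy, which multiplied by dz ∧ dw gives (-2*x) dy ∧ dz ∧ dw
Collecting like 3-forms: d(omega) = (-x) dx ∧ dy ∧ dz + (-2*y) dx ∧ dz ∧ dw + (-2*x) dy ∧ dz ∧ dw.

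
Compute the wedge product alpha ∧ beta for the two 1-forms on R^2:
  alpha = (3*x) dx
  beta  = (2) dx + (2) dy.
alpha ∧ beta = (6*x) dx ∧ dy

Distribute the wedge, using dx_i ∧ dx_j = -dx_j ∧ dx_i and dx_i ∧ dx_i = 0. For each pair (i, j) with i < j, the coefficient of dx_i ∧ dx_j in alpha ∧ beta is (alpha_i * beta_j - alpha_j * beta_i). Collecting: alpha ∧ beta = (6*x) dx ∧ dy.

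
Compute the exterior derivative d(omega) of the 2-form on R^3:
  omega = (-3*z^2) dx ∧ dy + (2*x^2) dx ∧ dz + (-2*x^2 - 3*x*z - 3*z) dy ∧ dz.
d(omega) = (-4*x - 9*z) dx ∧ dy ∧ dz

For a 2-form omega = sum_{i<j} g_{ij} dx_i ∧ dx_j, the exterior derivative is
  d(omega) = sum_{i<j} d(g_{ij}) ∧ dx_i ∧ dx_j = sum_{i<j, k} (∂g_{ij}/∂x_k) dx_k ∧ dx_i ∧ dx_j.
Expand each term, using dx_k ∧ dx_i ∧ dx_j = sgn(permutation) dx_{(a)} ∧ dx_{(b)} ∧ dx_{(c)} with (a < b < c) sorted:
  d(-3*z^2) includes (∂/∂z)(-3*z^2) dz = (-6*z) dz, which multiplied by dx ∧ dy gives (-6*z) dx ∧ dy ∧ dz
  d(-2*x^2 - 3*x*z - 3*z) includes (∂/∂x)(-2*x^2 - 3*x*z - 3*z) dx = (-4*x - 3*z) dx, which multiplied by dy ∧ dz gives (-4*x - 3*z) dx ∧ dy ∧ dz
Collecting like 3-forms: d(omega) = (-4*x - 9*z) dx ∧ dy ∧ dz.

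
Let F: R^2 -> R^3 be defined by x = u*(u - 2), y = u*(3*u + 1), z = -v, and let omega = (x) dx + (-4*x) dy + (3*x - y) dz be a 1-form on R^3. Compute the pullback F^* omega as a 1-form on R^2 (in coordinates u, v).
F^* omega = (2*u*(-11*u^2 + 19*u + 6)) du + (7*u) dv

Using F^*(f dg) = (f ∘ F) d(g ∘ F), substitute each coordinate x_i by F_i(u, v) in f_i, and replace dx_i by d F_i = (∂F_i/∂u) du + (∂F_i/∂v) dv.
  For the x component: f_1(F) = u*(u - 2); d F_1 = (2*u - 2) du + (0) dv
  For the y component: f_2(F) = 4*u*(2 - u); d F_2 = (6*u + 1) du + (0) dv
  For the z component: f_3(F) = -7*u; d F_3 = (0) du + (-1) dv
Combining and collecting du, dv coefficients:
  coeff of du: 2*u*(-11*u^2 + 19*u + 6)
  coeff of dv: 7*u
F^* omega = (2*u*(-11*u^2 + 19*u + 6)) du + (7*u) dv.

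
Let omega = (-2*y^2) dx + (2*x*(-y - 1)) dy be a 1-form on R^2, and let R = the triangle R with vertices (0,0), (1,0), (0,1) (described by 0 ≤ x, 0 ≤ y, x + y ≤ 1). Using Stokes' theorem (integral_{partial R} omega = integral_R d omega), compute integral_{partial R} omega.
integral_(partial R) omega = -2/3

Stokes: integral_partial_R omega = integral_R d omega with d omega = (∂Q/∂x - ∂P/∂y) dx ∧ dy.
  ∂Q/∂x = -2*y - 2
  ∂P/∂y = -4*y
  integrand = ∂Q/∂x - ∂P/∂y = 2*y - 2.
Integrating over R: integral_0^1 integral_0^{1-x} (2*y - 2) dy dx = -2/3.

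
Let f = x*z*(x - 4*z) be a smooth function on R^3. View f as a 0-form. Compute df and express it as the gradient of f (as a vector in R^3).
df = (2*z*(x - 2*z)) dx + (0) dy + (x*(x - 8*z)) dz; grad f = (2*z*(x - 2*z), 0, x*(x - 8*z))

For a 0-form f, d f = (∂f/∂x) dx + (∂f/∂y) dy + (∂f/∂z) dz. The components of the vector representation are exactly the entries of grad f in Cartesian coordinates:
  ∂f/∂x = 2*z*(x - 2*z)
  ∂f/∂y = 0
  ∂f/∂z = x*(x - 8*z).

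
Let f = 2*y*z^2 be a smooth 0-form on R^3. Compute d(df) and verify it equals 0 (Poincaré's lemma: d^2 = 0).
d(df) = 0

Step 1: df = sum_i (∂f/∂x_i) dx_i = (0) dx + (2*z^2) dy + (4*y*z) dz.
Step 2: Apply d again. Using the 1-form formula, the coefficient of dx ∧ dy in d(df) is ∂^2 f/∂x ∂y - ∂^2 f/∂y ∂x = (0) - (0) = 0 (equality of mixed partials for smooth f).
Similarly for dx ∧ dz and dy ∧ dz — all coefficients vanish. So d(df) = 0.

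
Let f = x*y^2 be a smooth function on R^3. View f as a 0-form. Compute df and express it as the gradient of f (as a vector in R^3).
df = (y^2) dx + (2*x*y) dy + (0) dz; grad f = (y^2, 2*x*y, 0)

For a 0-form f, d f = (∂f/∂x) dx + (∂f/∂y) dy + (∂f/∂z) dz. The components of the vector representation are exactly the entries of grad f in Cartesian coordinates:
  ∂f/∂x = y^2
  ∂f/∂y = 2*x*y
  ∂f/∂z = 0.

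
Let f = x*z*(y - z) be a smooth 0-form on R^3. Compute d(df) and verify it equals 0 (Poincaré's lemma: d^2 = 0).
d(df) = 0

Step 1: df = sum_i (∂f/∂x_i) dx_i = (z*(y - z)) dx + (x*z) dy + (x*(y - 2*z)) dz.
Step 2: Apply d again. Using the 1-form formula, the coefficient of dx ∧ dy in d(df) is ∂^2 f/∂x ∂y - ∂^2 f/∂y ∂x = (z) - (z) = 0 (equality of mixed partials for smooth f).
Similarly for dx ∧ dz and dy ∧ dz — all coefficients vanish. So d(df) = 0.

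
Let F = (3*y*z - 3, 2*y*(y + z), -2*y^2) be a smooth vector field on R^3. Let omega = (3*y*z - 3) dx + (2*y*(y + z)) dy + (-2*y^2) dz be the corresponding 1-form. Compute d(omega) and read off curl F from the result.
d(omega) = (-6*y) dy ∧ dz + (3*y) dz ∧ dx + (-3*z) dx ∧ dy; curl F = (-6*y, 3*y, -3*z)

d omega = sum_{i<j} (∂f_j/∂x_i - ∂f_i/∂x_j) dx_i ∧ dx_j. Under the identification (dy ∧ dz, dz ∧ dx, dx ∧ dy) ↔ (e_x, e_y, e_z), the coefficients are exactly the components of curl F. Compute:
  ∂R/∂y - ∂Q/∂z = (-4*y) - (2*y) = -6*y
  ∂P/∂z - ∂R/∂x = (3*y) - (0) = 3*y
  ∂Q/∂x - ∂P/∂y = (0) - (3*z) = -3*z.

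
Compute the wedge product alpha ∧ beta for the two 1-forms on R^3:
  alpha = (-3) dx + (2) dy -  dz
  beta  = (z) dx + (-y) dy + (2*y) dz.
alpha ∧ beta = (3*y - 2*z) dx ∧ dy + (-6*y + z) dx ∧ dz + (3*y) dy ∧ dz

Distribute the wedge, using dx_i ∧ dx_j = -dx_j ∧ dx_i and dx_i ∧ dx_i = 0. For each pair (i, j) with i < j, the coefficient of dx_i ∧ dx_j in alpha ∧ beta is (alpha_i * beta_j - alpha_j * beta_i). Collecting: alpha ∧ beta = (3*y - 2*z) dx ∧ dy + (-6*y + z) dx ∧ dz + (3*y) dy ∧ dz.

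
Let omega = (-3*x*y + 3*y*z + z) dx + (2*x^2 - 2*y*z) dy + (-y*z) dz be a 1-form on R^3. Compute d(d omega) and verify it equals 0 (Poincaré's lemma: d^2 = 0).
d(d omega) = 0

Step 1: d omega = sum_{i<j} (∂f_j/∂x_i - ∂f_i/∂x_j) dx_i ∧ dx_j:
  coeff of dx ∧ dy: 7*x - 3*z
  coeff of dx ∧ dz: -3*y - 1
  coeff of dy ∧ dz: 2*y - z
Step 2: Apply d again to each 2-form coefficient. The only possible 3-form in R^3 is dx ∧ dy ∧ dz, with coefficient
  ∂(coeff of dy∧dz)/∂x - ∂(coeff of dx∧dz)/∂y + ∂(coeff of dx∧dy)/∂z
  = ∂/∂x (2*y - z) - ∂/∂y (-3*y - 1) + ∂/∂z (7*x - 3*z).
Each of these terms simplifies to sums of mixed partials that cancel in pairs. The result is 0 (by equality of mixed partials for smooth functions — Schwarz / Clairaut).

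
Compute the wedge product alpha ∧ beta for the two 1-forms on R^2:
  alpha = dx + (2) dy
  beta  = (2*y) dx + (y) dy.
alpha ∧ beta = (-3*y) dx ∧ dy

Distribute the wedge, using dx_i ∧ dx_j = -dx_j ∧ dx_i and dx_i ∧ dx_i = 0. For each pair (i, j) with i < j, the coefficient of dx_i ∧ dx_j in alpha ∧ beta is (alpha_i * beta_j - alpha_j * beta_i). Collecting: alpha ∧ beta = (-3*y) dx ∧ dy.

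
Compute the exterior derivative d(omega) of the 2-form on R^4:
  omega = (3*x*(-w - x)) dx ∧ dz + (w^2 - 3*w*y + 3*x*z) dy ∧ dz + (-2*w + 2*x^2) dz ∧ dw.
d(omega) = (x) dx ∧ dz ∧ dw + (3*z) dx ∧ dy ∧ dz + (2*w - 3*y) dy ∧ dz ∧ dw

For a 2-form omega = sum_{i<j} g_{ij} dx_i ∧ dx_j, the exterior derivative is
  d(omega) = sum_{i<j} d(g_{ij}) ∧ dx_i ∧ dx_j = sum_{i<j, k} (∂g_{ij}/∂x_k) dx_k ∧ dx_i ∧ dx_j.
Expand each term, using dx_k ∧ dx_i ∧ dx_j = sgn(permutation) dx_{(a)} ∧ dx_{(b)} ∧ dx_{(c)} with (a < b < c) sorted:
  d(3*x*(-w - x)) includes (∂/∂w)(3*x*(-w - x)) dw = (-3*x) dw, which multiplied by dx ∧ dz gives (-3*x) dx ∧ dz ∧ dw
  d(w^2 - 3*w*y + 3*x*z) includes (∂/∂x)(w^2 - 3*w*y + 3*x*z) dx = (3*z) dx, which multiplied by dy ∧ dz gives (3*z) dx ∧ dy ∧ dz
  d(w^2 - 3*w*y + 3*x*z) includes (∂/∂w)(w^2 - 3*w*y + 3*x*z) dw = (2*w - 3*y) dw, which multiplied by dy ∧ dz gives (2*w - 3*y) dy ∧ dz ∧ dw
  d(-2*w + 2*x^2) includes (∂/∂x)(-2*w + 2*x^2) dx = (4*x) dx, which multiplied by dz ∧ dw gives (4*x) dx ∧ dz ∧ dw
Collecting like 3-forms: d(omega) = (x) dx ∧ dz ∧ dw + (3*z) dx ∧ dy ∧ dz + (2*w - 3*y) dy ∧ dz ∧ dw.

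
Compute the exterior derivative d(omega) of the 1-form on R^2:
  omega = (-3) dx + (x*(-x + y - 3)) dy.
d(omega) = (-2*x + y - 3) dx ∧ dy

For a 1-form omega = sum_i f_i dx_i, the exterior derivative is
  d(omega) = sum_{i < j} (∂f_j/∂x_i - ∂f_i/∂x_j) dx_i ∧ dx_j.
  coefficient of dx ∧ dy: ∂f_2/∂x - ∂f_1/∂y = ∂(x*(-x + y - 3))/∂x - ∂(-3)/∂y = -2*x + y - 3
Assembling: d(omega) = (-2*x + y - 3) dx ∧ dy.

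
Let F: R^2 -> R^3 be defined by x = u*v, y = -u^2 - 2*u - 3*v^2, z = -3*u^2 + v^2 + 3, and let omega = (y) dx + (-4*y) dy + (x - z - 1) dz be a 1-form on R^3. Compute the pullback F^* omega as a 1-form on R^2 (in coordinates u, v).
F^* omega = (-26*u^3 - 7*u^2*v - 24*u^2 - 18*u*v^2 - 2*u*v + 8*u - 3*v^3 - 24*v^2) du + (-u^3 - 18*u^2*v - 2*u^2 - u*v^2 - 48*u*v - 74*v^3 - 8*v) dv

Using F^*(f dg) = (f ∘ F) d(g ∘ F), substitute each coordinate x_i by F_i(u, v) in f_i, and replace dx_i by d F_i = (∂F_i/∂u) du + (∂F_i/∂v) dv.
  For the x component: f_1(F) = -u^2 - 2*u - 3*v^2; d F_1 = (v) du + (u) dv
  For the y component: f_2(F) = 4*u^2 + 8*u + 12*v^2; d F_2 = (-2*u - 2) du + (-6*v) dv
  For the z component: f_3(F) = 3*u^2 + u*v - v^2 - 4; d F_3 = (-6*u) du + (2*v) dv
Combining and collecting du, dv coefficients:
  coeff of du: -26*u^3 - 7*u^2*v - 24*u^2 - 18*u*v^2 - 2*u*v + 8*u - 3*v^3 - 24*v^2
  coeff of dv: -u^3 - 18*u^2*v - 2*u^2 - u*v^2 - 48*u*v - 74*v^3 - 8*v
F^* omega = (-26*u^3 - 7*u^2*v - 24*u^2 - 18*u*v^2 - 2*u*v + 8*u - 3*v^3 - 24*v^2) du + (-u^3 - 18*u^2*v - 2*u^2 - u*v^2 - 48*u*v - 74*v^3 - 8*v) dv.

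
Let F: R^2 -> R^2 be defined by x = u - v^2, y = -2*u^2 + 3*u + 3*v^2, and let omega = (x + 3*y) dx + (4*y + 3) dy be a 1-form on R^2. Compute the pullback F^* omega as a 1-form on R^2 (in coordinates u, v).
F^* omega = (32*u^3 - 78*u^2 - 48*u*v^2 + 34*u + 44*v^2 + 9) du + (2*v*(-18*u^2 + 26*u + 28*v^2 + 9)) dv

Using F^*(f dg) = (f ∘ F) d(g ∘ F), substitute each coordinate x_i by F_i(u, v) in f_i, and replace dx_i by d F_i = (∂F_i/∂u) du + (∂F_i/∂v) dv.
  For the x component: f_1(F) = -6*u^2 + 10*u + 8*v^2; d F_1 = (1) du + (-2*v) dv
  For the y component: f_2(F) = -8*u^2 + 12*u + 12*v^2 + 3; d F_2 = (3 - 4*u) du + (6*v) dv
Combining and collecting du, dv coefficients:
  coeff of du: 32*u^3 - 78*u^2 - 48*u*v^2 + 34*u + 44*v^2 + 9
  coeff of dv: 2*v*(-18*u^2 + 26*u + 28*v^2 + 9)
F^* omega = (32*u^3 - 78*u^2 - 48*u*v^2 + 34*u + 44*v^2 + 9) du + (2*v*(-18*u^2 + 26*u + 28*v^2 + 9)) dv.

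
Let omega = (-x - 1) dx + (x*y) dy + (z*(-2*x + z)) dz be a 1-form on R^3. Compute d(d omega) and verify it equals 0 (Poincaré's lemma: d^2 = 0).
d(d omega) = 0

Step 1: d omega = sum_{i<j} (∂f_j/∂x_i - ∂f_i/∂x_j) dx_i ∧ dx_j:
  coeff of dx ∧ dy: y
  coeff of dx ∧ dz: -2*z
  coeff of dy ∧ dz: 0
Step 2: Apply d again to each 2-form coefficient. The only possible 3-form in R^3 is dx ∧ dy ∧ dz, with coefficient
  ∂(coeff of dy∧dz)/∂x - ∂(coeff of dx∧dz)/∂y + ∂(coeff of dx∧dy)/∂z
  = ∂/∂x (0) - ∂/∂y (-2*z) + ∂/∂z (y).
Each of these terms simplifies to sums of mixed partials that cancel in pairs. The result is 0 (by equality of mixed partials for smooth functions — Schwarz / Clairaut).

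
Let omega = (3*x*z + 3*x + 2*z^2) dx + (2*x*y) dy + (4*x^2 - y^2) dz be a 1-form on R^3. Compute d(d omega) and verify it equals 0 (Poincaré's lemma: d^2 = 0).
d(d omega) = 0

Step 1: d omega = sum_{i<j} (∂f_j/∂x_i - ∂f_i/∂x_j) dx_i ∧ dx_j:
  coeff of dx ∧ dy: 2*y
  coeff of dx ∧ dz: 5*x - 4*z
  coeff of dy ∧ dz: -2*y
Step 2: Apply d again to each 2-form coefficient. The only possible 3-form in R^3 is dx ∧ dy ∧ dz, with coefficient
  ∂(coeff of dy∧dz)/∂x - ∂(coeff of dx∧dz)/∂y + ∂(coeff of dx∧dy)/∂z
  = ∂/∂x (-2*y) - ∂/∂y (5*x - 4*z) + ∂/∂z (2*y).
Each of these terms simplifies to sums of mixed partials that cancel in pairs. The result is 0 (by equality of mixed partials for smooth functions — Schwarz / Clairaut).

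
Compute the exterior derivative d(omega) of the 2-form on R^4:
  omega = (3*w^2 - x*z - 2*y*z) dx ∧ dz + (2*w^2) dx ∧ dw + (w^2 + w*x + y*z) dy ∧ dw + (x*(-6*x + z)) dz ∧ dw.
d(omega) = (2*z) dx ∧ dy ∧ dz + (6*w - 12*x + z) dx ∧ dz ∧ dw + (w) dx ∧ dy ∧ dw + (-y) dy ∧ dz ∧ dw

For a 2-form omega = sum_{i<j} g_{ij} dx_i ∧ dx_j, the exterior derivative is
  d(omega) = sum_{i<j} d(g_{ij}) ∧ dx_i ∧ dx_j = sum_{i<j, k} (∂g_{ij}/∂x_k) dx_k ∧ dx_i ∧ dx_j.
Expand each term, using dx_k ∧ dx_i ∧ dx_j = sgn(permutation) dx_{(a)} ∧ dx_{(b)} ∧ dx_{(c)} with (a < b < c) sorted:
  d(3*w^2 - x*z - 2*y*z) includes (∂/∂y)(3*w^2 - x*z - 2*y*z) dy = (-2*z) dy, which multiplied by dx ∧ dz gives (2*z) dx ∧ dy ∧ dz
  d(3*w^2 - x*z - 2*y*z) includes (∂/∂w)(3*w^2 - x*z - 2*y*z) dw = (6*w) dw, which multiplied by dx ∧ dz gives (6*w) dx ∧ dz ∧ dw
  d(w^2 + w*x + y*z) includes (∂/∂x)(w^2 + w*x + y*z) dx = (w) dx, which multiplied by dy ∧ dw gives (w) dx ∧ dy ∧ dw
  d(w^2 + w*x + y*z) includes (∂/∂z)(w^2 + w*x + y*z) dz = (y) dz, which multiplied by dy ∧ dw gives (-y) dy ∧ dz ∧ dw
  d(x*(-6*x + z)) includes (∂/∂x)(x*(-6*x + z)) dx = (-12*x + z) dx, which multiplied by dz ∧ dw gives (-12*x + z) dx ∧ dz ∧ dw
Collecting like 3-forms: d(omega) = (2*z) dx ∧ dy ∧ dz + (6*w - 12*x + z) dx ∧ dz ∧ dw + (w) dx ∧ dy ∧ dw + (-y) dy ∧ dz ∧ dw.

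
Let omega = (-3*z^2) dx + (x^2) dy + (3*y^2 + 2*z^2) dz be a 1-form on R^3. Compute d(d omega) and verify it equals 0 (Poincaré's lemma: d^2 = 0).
d(d omega) = 0

Step 1: d omega = sum_{i<j} (∂f_j/∂x_i - ∂f_i/∂x_j) dx_i ∧ dx_j:
  coeff of dx ∧ dy: 2*x
  coeff of dx ∧ dz: 6*z
  coeff of dy ∧ dz: 6*y
Step 2: Apply d again to each 2-form coefficient. The only possible 3-form in R^3 is dx ∧ dy ∧ dz, with coefficient
  ∂(coeff of dy∧dz)/∂x - ∂(coeff of dx∧dz)/∂y + ∂(coeff of dx∧dy)/∂z
  = ∂/∂x (6*y) - ∂/∂y (6*z) + ∂/∂z (2*x).
Each of these terms simplifies to sums of mixed partials that cancel in pairs. The result is 0 (by equality of mixed partials for smooth functions — Schwarz / Clairaut).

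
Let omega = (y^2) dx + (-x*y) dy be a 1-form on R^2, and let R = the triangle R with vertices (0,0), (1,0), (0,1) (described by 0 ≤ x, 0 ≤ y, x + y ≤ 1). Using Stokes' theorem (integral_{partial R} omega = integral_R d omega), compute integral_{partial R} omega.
integral_(partial R) omega = -1/2

Stokes: integral_partial_R omega = integral_R d omega with d omega = (∂Q/∂x - ∂P/∂y) dx ∧ dy.
  ∂Q/∂x = -y
  ∂P/∂y = 2*y
  integrand = ∂Q/∂x - ∂P/∂y = -3*y.
Integrating over R: integral_0^1 integral_0^{1-x} (-3*y) dy dx = -1/2.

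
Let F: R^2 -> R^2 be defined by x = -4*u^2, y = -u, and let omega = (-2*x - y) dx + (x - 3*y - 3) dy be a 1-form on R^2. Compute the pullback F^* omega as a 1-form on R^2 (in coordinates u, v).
F^* omega = (-64*u^3 - 4*u^2 - 3*u + 3) du

Using F^*(f dg) = (f ∘ F) d(g ∘ F), substitute each coordinate x_i by F_i(u, v) in f_i, and replace dx_i by d F_i = (∂F_i/∂u) du + (∂F_i/∂v) dv.
  For the x component: f_1(F) = u*(8*u + 1); d F_1 = (-8*u) du + (0) dv
  For the y component: f_2(F) = -4*u^2 + 3*u - 3; d F_2 = (-1) du + (0) dv
Combining and collecting du, dv coefficients:
  coeff of du: -64*u^3 - 4*u^2 - 3*u + 3
  coeff of dv: 0
F^* omega = (-64*u^3 - 4*u^2 - 3*u + 3) du.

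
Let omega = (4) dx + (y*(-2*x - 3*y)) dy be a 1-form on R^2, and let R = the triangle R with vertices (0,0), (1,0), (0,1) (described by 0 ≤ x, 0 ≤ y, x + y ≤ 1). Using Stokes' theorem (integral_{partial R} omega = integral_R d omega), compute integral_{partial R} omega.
integral_(partial R) omega = -1/3

Stokes: integral_partial_R omega = integral_R d omega with d omega = (∂Q/∂x - ∂P/∂y) dx ∧ dy.
  ∂Q/∂x = -2*y
  ∂P/∂y = 0
  integrand = ∂Q/∂x - ∂P/∂y = -2*y.
Integrating over R: integral_0^1 integral_0^{1-x} (-2*y) dy dx = -1/3.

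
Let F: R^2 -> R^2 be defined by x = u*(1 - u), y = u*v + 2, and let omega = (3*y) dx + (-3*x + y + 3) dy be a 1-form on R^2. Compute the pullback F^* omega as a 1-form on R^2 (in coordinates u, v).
F^* omega = (-3*u^2*v + u*v^2 - 12*u + 5*v + 6) du + (u*(3*u^2 + u*v - 3*u + 5)) dv

Using F^*(f dg) = (f ∘ F) d(g ∘ F), substitute each coordinate x_i by F_i(u, v) in f_i, and replace dx_i by d F_i = (∂F_i/∂u) du + (∂F_i/∂v) dv.
  For the x component: f_1(F) = 3*u*v + 6; d F_1 = (1 - 2*u) du + (0) dv
  For the y component: f_2(F) = 3*u^2 + u*v - 3*u + 5; d F_2 = (v) du + (u) dv
Combining and collecting du, dv coefficients:
  coeff of du: -3*u^2*v + u*v^2 - 12*u + 5*v + 6
  coeff of dv: u*(3*u^2 + u*v - 3*u + 5)
F^* omega = (-3*u^2*v + u*v^2 - 12*u + 5*v + 6) du + (u*(3*u^2 + u*v - 3*u + 5)) dv.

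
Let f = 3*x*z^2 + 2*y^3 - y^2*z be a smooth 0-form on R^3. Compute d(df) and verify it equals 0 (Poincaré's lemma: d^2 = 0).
d(df) = 0

Step 1: df = sum_i (∂f/∂x_i) dx_i = (3*z^2) dx + (2*y*(3*y - z)) dy + (6*x*z - y^2) dz.
Step 2: Apply d again. Using the 1-form formula, the coefficient of dx ∧ dy in d(df) is ∂^2 f/∂x ∂y - ∂^2 f/∂y ∂x = (0) - (0) = 0 (equality of mixed partials for smooth f).
Similarly for dx ∧ dz and dy ∧ dz — all coefficients vanish. So d(df) = 0.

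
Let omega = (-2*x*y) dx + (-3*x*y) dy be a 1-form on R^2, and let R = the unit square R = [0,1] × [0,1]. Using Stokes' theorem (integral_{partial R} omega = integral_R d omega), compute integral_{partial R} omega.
integral_(partial R) omega = -1/2

Stokes: integral_partial_R omega = integral_R d omega with d omega = (∂Q/∂x - ∂P/∂y) dx ∧ dy.
  ∂Q/∂x = -3*y
  ∂P/∂y = -2*x
  integrand = ∂Q/∂x - ∂P/∂y = 2*x - 3*y.
Integrating over R: integral_0^1 integral_0^1 (2*x - 3*y) dx dy = -1/2.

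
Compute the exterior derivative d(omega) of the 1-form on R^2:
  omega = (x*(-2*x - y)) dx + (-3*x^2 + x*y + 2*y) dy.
d(omega) = (-5*x + y) dx ∧ dy

For a 1-form omega = sum_i f_i dx_i, the exterior derivative is
  d(omega) = sum_{i < j} (∂f_j/∂x_i - ∂f_i/∂x_j) dx_i ∧ dx_j.
  coefficient of dx ∧ dy: ∂f_2/∂x - ∂f_1/∂y = ∂(-3*x^2 + x*y + 2*y)/∂x - ∂(x*(-2*x - y))/∂y = -5*x + y
Assembling: d(omega) = (-5*x + y) dx ∧ dy.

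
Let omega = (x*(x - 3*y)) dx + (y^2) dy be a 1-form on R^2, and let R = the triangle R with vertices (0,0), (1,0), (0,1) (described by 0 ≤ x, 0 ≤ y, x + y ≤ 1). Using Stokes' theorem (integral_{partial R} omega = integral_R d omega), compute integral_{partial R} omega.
integral_(partial R) omega = 1/2

Stokes: integral_partial_R omega = integral_R d omega with d omega = (∂Q/∂x - ∂P/∂y) dx ∧ dy.
  ∂Q/∂x = 0
  ∂P/∂y = -3*x
  integrand = ∂Q/∂x - ∂P/∂y = 3*x.
Integrating over R: integral_0^1 integral_0^{1-x} (3*x) dy dx = 1/2.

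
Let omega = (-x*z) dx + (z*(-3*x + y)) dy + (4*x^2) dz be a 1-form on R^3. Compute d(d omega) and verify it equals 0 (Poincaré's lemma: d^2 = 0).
d(d omega) = 0

Step 1: d omega = sum_{i<j} (∂f_j/∂x_i - ∂f_i/∂x_j) dx_i ∧ dx_j:
  coeff of dx ∧ dy: -3*z
  coeff of dx ∧ dz: 9*x
  coeff of dy ∧ dz: 3*x - y
Step 2: Apply d again to each 2-form coefficient. The only possible 3-form in R^3 is dx ∧ dy ∧ dz, with coefficient
  ∂(coeff of dy∧dz)/∂x - ∂(coeff of dx∧dz)/∂y + ∂(coeff of dx∧dy)/∂z
  = ∂/∂x (3*x - y) - ∂/∂y (9*x) + ∂/∂z (-3*z).
Each of these terms simplifies to sums of mixed partials that cancel in pairs. The result is 0 (by equality of mixed partials for smooth functions — Schwarz / Clairaut).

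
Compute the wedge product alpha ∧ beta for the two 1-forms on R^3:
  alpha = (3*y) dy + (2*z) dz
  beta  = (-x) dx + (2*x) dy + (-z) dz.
alpha ∧ beta = (3*x*y) dx ∧ dy + (-z*(4*x + 3*y)) dy ∧ dz + (2*x*z) dx ∧ dz

Distribute the wedge, using dx_i ∧ dx_j = -dx_j ∧ dx_i and dx_i ∧ dx_i = 0. For each pair (i, j) with i < j, the coefficient of dx_i ∧ dx_j in alpha ∧ beta is (alpha_i * beta_j - alpha_j * beta_i). Collecting: alpha ∧ beta = (3*x*y) dx ∧ dy + (-z*(4*x + 3*y)) dy ∧ dz + (2*x*z) dx ∧ dz.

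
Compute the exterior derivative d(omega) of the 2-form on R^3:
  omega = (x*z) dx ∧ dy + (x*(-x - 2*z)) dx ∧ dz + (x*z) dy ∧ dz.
d(omega) = (x + z) dx ∧ dy ∧ dz

For a 2-form omega = sum_{i<j} g_{ij} dx_i ∧ dx_j, the exterior derivative is
  d(omega) = sum_{i<j} d(g_{ij}) ∧ dx_i ∧ dx_j = sum_{i<j, k} (∂g_{ij}/∂x_k) dx_k ∧ dx_i ∧ dx_j.
Expand each term, using dx_k ∧ dx_i ∧ dx_j = sgn(permutation) dx_{(a)} ∧ dx_{(b)} ∧ dx_{(c)} with (a < b < c) sorted:
  d(x*z) includes (∂/∂z)(x*z) dz = (x) dz, which multiplied by dx ∧ dy gives (x) dx ∧ dy ∧ dz
  d(x*z) includes (∂/∂x)(x*z) dx = (z) dx, which multiplied by dy ∧ dz gives (z) dx ∧ dy ∧ dz
Collecting like 3-forms: d(omega) = (x + z) dx ∧ dy ∧ dz.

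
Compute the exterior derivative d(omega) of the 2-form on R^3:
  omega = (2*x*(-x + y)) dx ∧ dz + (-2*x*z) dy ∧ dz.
d(omega) = (-2*x - 2*z) dx ∧ dy ∧ dz

For a 2-form omega = sum_{i<j} g_{ij} dx_i ∧ dx_j, the exterior derivative is
  d(omega) = sum_{i<j} d(g_{ij}) ∧ dx_i ∧ dx_j = sum_{i<j, k} (∂g_{ij}/∂x_k) dx_k ∧ dx_i ∧ dx_j.
Expand each term, using dx_k ∧ dx_i ∧ dx_j = sgn(permutation) dx_{(a)} ∧ dx_{(b)} ∧ dx_{(c)} with (a < b < c) sorted:
  d(2*x*(-x + y)) includes (∂/∂y)(2*x*(-x + y)) dy = (2*x) dy, which multiplied by dx ∧ dz gives (-2*x) dx ∧ dy ∧ dz
  d(-2*x*z) includes (∂/∂x)(-2*x*z) dx = (-2*z) dx, which multiplied by dy ∧ dz gives (-2*z) dx ∧ dy ∧ dz
Collecting like 3-forms: d(omega) = (-2*x - 2*z) dx ∧ dy ∧ dz.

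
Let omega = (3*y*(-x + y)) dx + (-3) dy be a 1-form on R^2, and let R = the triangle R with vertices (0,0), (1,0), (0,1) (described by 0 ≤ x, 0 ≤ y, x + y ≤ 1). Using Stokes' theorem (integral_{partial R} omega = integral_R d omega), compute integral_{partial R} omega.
integral_(partial R) omega = -1/2

Stokes: integral_partial_R omega = integral_R d omega with d omega = (∂Q/∂x - ∂P/∂y) dx ∧ dy.
  ∂Q/∂x = 0
  ∂P/∂y = -3*x + 6*y
  integrand = ∂Q/∂x - ∂P/∂y = 3*x - 6*y.
Integrating over R: integral_0^1 integral_0^{1-x} (3*x - 6*y) dy dx = -1/2.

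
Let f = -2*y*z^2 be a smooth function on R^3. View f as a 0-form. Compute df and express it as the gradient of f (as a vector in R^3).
df = (0) dx + (-2*z^2) dy + (-4*y*z) dz; grad f = (0, -2*z^2, -4*y*z)

For a 0-form f, d f = (∂f/∂x) dx + (∂f/∂y) dy + (∂f/∂z) dz. The components of the vector representation are exactly the entries of grad f in Cartesian coordinates:
  ∂f/∂x = 0
  ∂f/∂y = -2*z^2
  ∂f/∂z = -4*y*z.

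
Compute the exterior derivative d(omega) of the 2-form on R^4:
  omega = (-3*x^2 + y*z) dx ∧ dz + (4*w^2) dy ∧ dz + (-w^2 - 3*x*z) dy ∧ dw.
d(omega) = (-z) dx ∧ dy ∧ dz + (8*w + 3*x) dy ∧ dz ∧ dw + (-3*z) dx ∧ dy ∧ dw

For a 2-form omega = sum_{i<j} g_{ij} dx_i ∧ dx_j, the exterior derivative is
  d(omega) = sum_{i<j} d(g_{ij}) ∧ dx_i ∧ dx_j = sum_{i<j, k} (∂g_{ij}/∂x_k) dx_k ∧ dx_i ∧ dx_j.
Expand each term, using dx_k ∧ dx_i ∧ dx_j = sgn(permutation) dx_{(a)} ∧ dx_{(b)} ∧ dx_{(c)} with (a < b < c) sorted:
  d(-3*x^2 + y*z) includes (∂/∂y)(-3*x^2 + y*z) dy = (z) dy, which multiplied by dx ∧ dz gives (-z) dx ∧ dy ∧ dz
  d(4*w^2) includes (∂/∂w)(4*w^2) dw = (8*w) dw, which multiplied by dy ∧ dz gives (8*w) dy ∧ dz ∧ dw
  d(-w^2 - 3*x*z) includes (∂/∂x)(-w^2 - 3*x*z) dx = (-3*z) dx, which multiplied by dy ∧ dw gives (-3*z) dx ∧ dy ∧ dw
  d(-w^2 - 3*x*z) includes (∂/∂z)(-w^2 - 3*x*z) dz = (-3*x) dz, which multiplied by dy ∧ dw gives (3*x) dy ∧ dz ∧ dw
Collecting like 3-forms: d(omega) = (-z) dx ∧ dy ∧ dz + (8*w + 3*x) dy ∧ dz ∧ dw + (-3*z) dx ∧ dy ∧ dw.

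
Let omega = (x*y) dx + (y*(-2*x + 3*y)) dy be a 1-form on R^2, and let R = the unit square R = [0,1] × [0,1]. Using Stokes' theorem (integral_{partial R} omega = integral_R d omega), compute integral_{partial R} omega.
integral_(partial R) omega = -3/2

Stokes: integral_partial_R omega = integral_R d omega with d omega = (∂Q/∂x - ∂P/∂y) dx ∧ dy.
  ∂Q/∂x = -2*y
  ∂P/∂y = x
  integrand = ∂Q/∂x - ∂P/∂y = -x - 2*y.
Integrating over R: integral_0^1 integral_0^1 (-x - 2*y) dx dy = -3/2.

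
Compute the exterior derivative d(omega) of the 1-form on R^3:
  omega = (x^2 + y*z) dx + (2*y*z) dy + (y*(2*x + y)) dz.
d(omega) = (-z) dx ∧ dy + (y) dx ∧ dz + (2*x) dy ∧ dz

For a 1-form omega = sum_i f_i dx_i, the exterior derivative is
  d(omega) = sum_{i < j} (∂f_j/∂x_i - ∂f_i/∂x_j) dx_i ∧ dx_j.
  coefficient of dx ∧ dy: ∂f_2/∂x - ∂f_1/∂y = ∂(2*y*z)/∂x - ∂(x^2 + y*z)/∂y = -z
  coefficient of dx ∧ dz: ∂f_3/∂x - ∂f_1/∂z = ∂(y*(2*x + y))/∂x - ∂(x^2 + y*z)/∂z = y
  coefficient of dy ∧ dz: ∂f_3/∂y - ∂f_2/∂z = ∂(y*(2*x + y))/∂y - ∂(2*y*z)/∂z = 2*x
Assembling: d(omega) = (-z) dx ∧ dy + (y) dx ∧ dz + (2*x) dy ∧ dz.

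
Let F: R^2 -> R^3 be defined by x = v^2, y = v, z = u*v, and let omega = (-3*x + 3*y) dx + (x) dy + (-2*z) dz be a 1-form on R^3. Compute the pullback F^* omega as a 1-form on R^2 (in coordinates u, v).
F^* omega = (-2*u*v^2) du + (v*(-2*u^2 - 6*v^2 + 7*v)) dv

Using F^*(f dg) = (f ∘ F) d(g ∘ F), substitute each coordinate x_i by F_i(u, v) in f_i, and replace dx_i by d F_i = (∂F_i/∂u) du + (∂F_i/∂v) dv.
  For the x component: f_1(F) = 3*v*(1 - v); d F_1 = (0) du + (2*v) dv
  For the y component: f_2(F) = v^2; d F_2 = (0) du + (1) dv
  For the z component: f_3(F) = -2*u*v; d F_3 = (v) du + (u) dv
Combining and collecting du, dv coefficients:
  coeff of du: -2*u*v^2
  coeff of dv: v*(-2*u^2 - 6*v^2 + 7*v)
F^* omega = (-2*u*v^2) du + (v*(-2*u^2 - 6*v^2 + 7*v)) dv.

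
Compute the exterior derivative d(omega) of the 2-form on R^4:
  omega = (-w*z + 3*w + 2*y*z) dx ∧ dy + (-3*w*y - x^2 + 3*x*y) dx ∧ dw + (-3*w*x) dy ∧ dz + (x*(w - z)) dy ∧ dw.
d(omega) = (-4*w + 2*y) dx ∧ dy ∧ dz + (4*w - 3*x - 2*z + 3) dx ∧ dy ∧ dw + (-2*x) dy ∧ dz ∧ dw

For a 2-form omega = sum_{i<j} g_{ij} dx_i ∧ dx_j, the exterior derivative is
  d(omega) = sum_{i<j} d(g_{ij}) ∧ dx_i ∧ dx_j = sum_{i<j, k} (∂g_{ij}/∂x_k) dx_k ∧ dx_i ∧ dx_j.
Expand each term, using dx_k ∧ dx_i ∧ dx_j = sgn(permutation) dx_{(a)} ∧ dx_{(b)} ∧ dx_{(c)} with (a < b < c) sorted:
  d(-w*z + 3*w + 2*y*z) includes (∂/∂z)(-w*z + 3*w + 2*y*z) dz = (-w + 2*y) dz, which multiplied by dx ∧ dy gives (-w + 2*y) dx ∧ dy ∧ dz
  d(-w*z + 3*w + 2*y*z) includes (∂/∂w)(-w*z + 3*w + 2*y*z) dw = (3 - z) dw, which multiplied by dx ∧ dy gives (3 - z) dx ∧ dy ∧ dw
  d(-3*w*y - x^2 + 3*x*y) includes (∂/∂y)(-3*w*y - x^2 + 3*x*y) dy = (-3*w + 3*x) dy, which multiplied by dx ∧ dw gives (3*w - 3*x) dx ∧ dy ∧ dw
  d(-3*w*x) includes (∂/∂x)(-3*w*x) dx = (-3*w) dx, which multiplied by dy ∧ dz gives (-3*w) dx ∧ dy ∧ dz
  d(-3*w*x) includes (∂/∂w)(-3*w*x) dw = (-3*x) dw, which multiplied by dy ∧ dz gives (-3*x) dy ∧ dz ∧ dw
  d(x*(w - z)) includes (∂/∂x)(x*(w - z)) dx = (w - z) dx, which multiplied by dy ∧ dw gives (w - z) dx ∧ dy ∧ dw
  d(x*(w - z)) includes (∂/∂z)(x*(w - z)) dz = (-x) dz, which multiplied by dy ∧ dw gives (x) dy ∧ dz ∧ dw
Collecting like 3-forms: d(omega) = (-4*w + 2*y) dx ∧ dy ∧ dz + (4*w - 3*x - 2*z + 3) dx ∧ dy ∧ dw + (-2*x) dy ∧ dz ∧ dw.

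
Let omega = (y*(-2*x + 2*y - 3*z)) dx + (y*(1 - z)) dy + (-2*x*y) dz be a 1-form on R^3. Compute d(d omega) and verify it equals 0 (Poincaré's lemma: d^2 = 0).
d(d omega) = 0

Step 1: d omega = sum_{i<j} (∂f_j/∂x_i - ∂f_i/∂x_j) dx_i ∧ dx_j:
  coeff of dx ∧ dy: 2*x - 4*y + 3*z
  coeff of dx ∧ dz: y
  coeff of dy ∧ dz: -2*x + y
Step 2: Apply d again to each 2-form coefficient. The only possible 3-form in R^3 is dx ∧ dy ∧ dz, with coefficient
  ∂(coeff of dy∧dz)/∂x - ∂(coeff of dx∧dz)/∂y + ∂(coeff of dx∧dy)/∂z
  = ∂/∂x (-2*x + y) - ∂/∂y (y) + ∂/∂z (2*x - 4*y + 3*z).
Each of these terms simplifies to sums of mixed partials that cancel in pairs. The result is 0 (by equality of mixed partials for smooth functions — Schwarz / Clairaut).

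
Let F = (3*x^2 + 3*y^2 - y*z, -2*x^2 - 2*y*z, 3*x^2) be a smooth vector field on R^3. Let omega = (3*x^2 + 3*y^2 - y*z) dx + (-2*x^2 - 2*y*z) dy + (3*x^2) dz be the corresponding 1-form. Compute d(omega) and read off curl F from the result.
d(omega) = (2*y) dy ∧ dz + (-6*x - y) dz ∧ dx + (-4*x - 6*y + z) dx ∧ dy; curl F = (2*y, -6*x - y, -4*x - 6*y + z)

d omega = sum_{i<j} (∂f_j/∂x_i - ∂f_i/∂x_j) dx_i ∧ dx_j. Under the identification (dy ∧ dz, dz ∧ dx, dx ∧ dy) ↔ (e_x, e_y, e_z), the coefficients are exactly the components of curl F. Compute:
  ∂R/∂y - ∂Q/∂z = (0) - (-2*y) = 2*y
  ∂P/∂z - ∂R/∂x = (-y) - (6*x) = -6*x - y
  ∂Q/∂x - ∂P/∂y = (-4*x) - (6*y - z) = -4*x - 6*y + z.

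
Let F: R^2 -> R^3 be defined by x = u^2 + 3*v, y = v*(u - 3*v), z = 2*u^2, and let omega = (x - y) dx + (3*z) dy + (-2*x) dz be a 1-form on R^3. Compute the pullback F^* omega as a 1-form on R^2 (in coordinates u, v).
F^* omega = (2*u*(-3*u^2 + 2*u*v + 3*v^2 - 9*v)) du + (6*u^3 - 36*u^2*v + 3*u^2 - 3*u*v + 9*v^2 + 9*v) dv

Using F^*(f dg) = (f ∘ F) d(g ∘ F), substitute each coordinate x_i by F_i(u, v) in f_i, and replace dx_i by d F_i = (∂F_i/∂u) du + (∂F_i/∂v) dv.
  For the x component: f_1(F) = u^2 - u*v + 3*v^2 + 3*v; d F_1 = (2*u) du + (3) dv
  For the y component: f_2(F) = 6*u^2; d F_2 = (v) du + (u - 6*v) dv
  For the z component: f_3(F) = -2*u^2 - 6*v; d F_3 = (4*u) du + (0) dv
Combining and collecting du, dv coefficients:
  coeff of du: 2*u*(-3*u^2 + 2*u*v + 3*v^2 - 9*v)
  coeff of dv: 6*u^3 - 36*u^2*v + 3*u^2 - 3*u*v + 9*v^2 + 9*v
F^* omega = (2*u*(-3*u^2 + 2*u*v + 3*v^2 - 9*v)) du + (6*u^3 - 36*u^2*v + 3*u^2 - 3*u*v + 9*v^2 + 9*v) dv.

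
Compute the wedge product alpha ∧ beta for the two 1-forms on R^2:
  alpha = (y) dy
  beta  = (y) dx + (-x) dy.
alpha ∧ beta = (-y^2) dx ∧ dy

Distribute the wedge, using dx_i ∧ dx_j = -dx_j ∧ dx_i and dx_i ∧ dx_i = 0. For each pair (i, j) with i < j, the coefficient of dx_i ∧ dx_j in alpha ∧ beta is (alpha_i * beta_j - alpha_j * beta_i). Collecting: alpha ∧ beta = (-y^2) dx ∧ dy.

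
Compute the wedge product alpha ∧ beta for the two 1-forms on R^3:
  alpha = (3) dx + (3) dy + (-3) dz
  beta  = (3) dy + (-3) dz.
alpha ∧ beta = (9) dx ∧ dy + (-9) dx ∧ dz

Distribute the wedge, using dx_i ∧ dx_j = -dx_j ∧ dx_i and dx_i ∧ dx_i = 0. For each pair (i, j) with i < j, the coefficient of dx_i ∧ dx_j in alpha ∧ beta is (alpha_i * beta_j - alpha_j * beta_i). Collecting: alpha ∧ beta = (9) dx ∧ dy + (-9) dx ∧ dz.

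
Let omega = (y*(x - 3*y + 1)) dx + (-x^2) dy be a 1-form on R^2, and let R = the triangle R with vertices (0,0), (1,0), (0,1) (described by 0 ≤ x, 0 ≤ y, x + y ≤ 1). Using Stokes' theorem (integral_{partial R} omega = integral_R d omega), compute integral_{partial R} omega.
integral_(partial R) omega = 0

Stokes: integral_partial_R omega = integral_R d omega with d omega = (∂Q/∂x - ∂P/∂y) dx ∧ dy.
  ∂Q/∂x = -2*x
  ∂P/∂y = x - 6*y + 1
  integrand = ∂Q/∂x - ∂P/∂y = -3*x + 6*y - 1.
Integrating over R: integral_0^1 integral_0^{1-x} (-3*x + 6*y - 1) dy dx = 0.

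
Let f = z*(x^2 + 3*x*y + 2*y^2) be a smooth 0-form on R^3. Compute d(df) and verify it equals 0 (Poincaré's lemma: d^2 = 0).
d(df) = 0

Step 1: df = sum_i (∂f/∂x_i) dx_i = (z*(2*x + 3*y)) dx + (z*(3*x + 4*y)) dy + (x^2 + 3*x*y + 2*y^2) dz.
Step 2: Apply d again. Using the 1-form formula, the coefficient of dx ∧ dy in d(df) is ∂^2 f/∂x ∂y - ∂^2 f/∂y ∂x = (3*z) - (3*z) = 0 (equality of mixed partials for smooth f).
Similarly for dx ∧ dz and dy ∧ dz — all coefficients vanish. So d(df) = 0.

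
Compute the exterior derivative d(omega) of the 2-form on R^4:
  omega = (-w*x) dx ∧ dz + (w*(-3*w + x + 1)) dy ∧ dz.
d(omega) = (-x) dx ∧ dz ∧ dw + (w) dx ∧ dy ∧ dz + (-6*w + x + 1) dy ∧ dz ∧ dw

For a 2-form omega = sum_{i<j} g_{ij} dx_i ∧ dx_j, the exterior derivative is
  d(omega) = sum_{i<j} d(g_{ij}) ∧ dx_i ∧ dx_j = sum_{i<j, k} (∂g_{ij}/∂x_k) dx_k ∧ dx_i ∧ dx_j.
Expand each term, using dx_k ∧ dx_i ∧ dx_j = sgn(permutation) dx_{(a)} ∧ dx_{(b)} ∧ dx_{(c)} with (a < b < c) sorted:
  d(-w*x) includes (∂/∂w)(-w*x) dw = (-x) dw, which multiplied by dx ∧ dz gives (-x) dx ∧ dz ∧ dw
  d(w*(-3*w + x + 1)) includes (∂/∂x)(w*(-3*w + x + 1)) dx = (w) dx, which multiplied by dy ∧ dz gives (w) dx ∧ dy ∧ dz
  d(w*(-3*w + x + 1)) includes (∂/∂w)(w*(-3*w + x + 1)) dw = (-6*w + x + 1) dw, which multiplied by dy ∧ dz gives (-6*w + x + 1) dy ∧ dz ∧ dw
Collecting like 3-forms: d(omega) = (-x) dx ∧ dz ∧ dw + (w) dx ∧ dy ∧ dz + (-6*w + x + 1) dy ∧ dz ∧ dw.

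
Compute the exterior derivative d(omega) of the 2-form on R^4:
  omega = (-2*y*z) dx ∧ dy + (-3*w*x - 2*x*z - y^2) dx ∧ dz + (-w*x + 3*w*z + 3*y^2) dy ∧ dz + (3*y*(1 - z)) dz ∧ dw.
d(omega) = (-w) dx ∧ dy ∧ dz + (-3*x) dx ∧ dz ∧ dw + (3 - x) dy ∧ dz ∧ dw

For a 2-form omega = sum_{i<j} g_{ij} dx_i ∧ dx_j, the exterior derivative is
  d(omega) = sum_{i<j} d(g_{ij}) ∧ dx_i ∧ dx_j = sum_{i<j, k} (∂g_{ij}/∂x_k) dx_k ∧ dx_i ∧ dx_j.
Expand each term, using dx_k ∧ dx_i ∧ dx_j = sgn(permutation) dx_{(a)} ∧ dx_{(b)} ∧ dx_{(c)} with (a < b < c) sorted:
  d(-2*y*z) includes (∂/∂z)(-2*y*z) dz = (-2*y) dz, which multiplied by dx ∧ dy gives (-2*y) dx ∧ dy ∧ dz
  d(-3*w*x - 2*x*z - y^2) includes (∂/∂y)(-3*w*x - 2*x*z - y^2) dy = (-2*y) dy, which multiplied by dx ∧ dz gives (2*y) dx ∧ dy ∧ dz
  d(-3*w*x - 2*x*z - y^2) includes (∂/∂w)(-3*w*x - 2*x*z - y^2) dw = (-3*x) dw, which multiplied by dx ∧ dz gives (-3*x) dx ∧ dz ∧ dw
  d(-w*x + 3*w*z + 3*y^2) includes (∂/∂x)(-w*x + 3*w*z + 3*y^2) dx = (-w) dx, which multiplied by dy ∧ dz gives (-w) dx ∧ dy ∧ dz
  d(-w*x + 3*w*z + 3*y^2) includes (∂/∂w)(-w*x + 3*w*z + 3*y^2) dw = (-x + 3*z) dw, which multiplied by dy ∧ dz gives (-x + 3*z) dy ∧ dz ∧ dw
  d(3*y*(1 - z)) includes (∂/∂y)(3*y*(1 - z)) dy = (3 - 3*z) dy, which multiplied by dz ∧ dw gives (3 - 3*z) dy ∧ dz ∧ dw
Collecting like 3-forms: d(omega) = (-w) dx ∧ dy ∧ dz + (-3*x) dx ∧ dz ∧ dw + (3 - x) dy ∧ dz ∧ dw.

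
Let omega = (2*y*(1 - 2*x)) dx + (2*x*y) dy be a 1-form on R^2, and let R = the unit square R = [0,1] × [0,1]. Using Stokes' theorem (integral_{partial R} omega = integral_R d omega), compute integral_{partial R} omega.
integral_(partial R) omega = 1

Stokes: integral_partial_R omega = integral_R d omega with d omega = (∂Q/∂x - ∂P/∂y) dx ∧ dy.
  ∂Q/∂x = 2*y
  ∂P/∂y = 2 - 4*x
  integrand = ∂Q/∂x - ∂P/∂y = 4*x + 2*y - 2.
Integrating over R: integral_0^1 integral_0^1 (4*x + 2*y - 2) dx dy = 1.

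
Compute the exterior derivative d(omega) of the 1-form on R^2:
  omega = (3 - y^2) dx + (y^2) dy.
d(omega) = (2*y) dx ∧ dy

For a 1-form omega = sum_i f_i dx_i, the exterior derivative is
  d(omega) = sum_{i < j} (∂f_j/∂x_i - ∂f_i/∂x_j) dx_i ∧ dx_j.
  coefficient of dx ∧ dy: ∂f_2/∂x - ∂f_1/∂y = ∂(y^2)/∂x - ∂(3 - y^2)/∂y = 2*y
Assembling: d(omega) = (2*y) dx ∧ dy.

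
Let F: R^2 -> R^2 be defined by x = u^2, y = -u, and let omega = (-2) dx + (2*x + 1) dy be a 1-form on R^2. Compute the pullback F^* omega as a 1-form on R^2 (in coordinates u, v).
F^* omega = (-2*u^2 - 4*u - 1) du

Using F^*(f dg) = (f ∘ F) d(g ∘ F), substitute each coordinate x_i by F_i(u, v) in f_i, and replace dx_i by d F_i = (∂F_i/∂u) du + (∂F_i/∂v) dv.
  For the x component: f_1(F) = -2; d F_1 = (2*u) du + (0) dv
  For the y component: f_2(F) = 2*u^2 + 1; d F_2 = (-1) du + (0) dv
Combining and collecting du, dv coefficients:
  coeff of du: -2*u^2 - 4*u - 1
  coeff of dv: 0
F^* omega = (-2*u^2 - 4*u - 1) du.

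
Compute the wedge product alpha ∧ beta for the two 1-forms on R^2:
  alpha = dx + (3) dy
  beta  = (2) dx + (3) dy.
alpha ∧ beta = (-3) dx ∧ dy

Distribute the wedge, using dx_i ∧ dx_j = -dx_j ∧ dx_i and dx_i ∧ dx_i = 0. For each pair (i, j) with i < j, the coefficient of dx_i ∧ dx_j in alpha ∧ beta is (alpha_i * beta_j - alpha_j * beta_i). Collecting: alpha ∧ beta = (-3) dx ∧ dy.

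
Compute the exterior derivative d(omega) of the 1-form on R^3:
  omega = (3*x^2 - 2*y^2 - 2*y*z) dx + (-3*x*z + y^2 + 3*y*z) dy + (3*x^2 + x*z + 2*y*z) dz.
d(omega) = (4*y - z) dx ∧ dy + (6*x + 2*y + z) dx ∧ dz + (3*x - 3*y + 2*z) dy ∧ dz

For a 1-form omega = sum_i f_i dx_i, the exterior derivative is
  d(omega) = sum_{i < j} (∂f_j/∂x_i - ∂f_i/∂x_j) dx_i ∧ dx_j.
  coefficient of dx ∧ dy: ∂f_2/∂x - ∂f_1/∂y = ∂(-3*x*z + y^2 + 3*y*z)/∂x - ∂(3*x^2 - 2*y^2 - 2*y*z)/∂y = 4*y - z
  coefficient of dx ∧ dz: ∂f_3/∂x - ∂f_1/∂z = ∂(3*x^2 + x*z + 2*y*z)/∂x - ∂(3*x^2 - 2*y^2 - 2*y*z)/∂z = 6*x + 2*y + z
  coefficient of dy ∧ dz: ∂f_3/∂y - ∂f_2/∂z = ∂(3*x^2 + x*z + 2*y*z)/∂y - ∂(-3*x*z + y^2 + 3*y*z)/∂z = 3*x - 3*y + 2*z
Assembling: d(omega) = (4*y - z) dx ∧ dy + (6*x + 2*y + z) dx ∧ dz + (3*x - 3*y + 2*z) dy ∧ dz.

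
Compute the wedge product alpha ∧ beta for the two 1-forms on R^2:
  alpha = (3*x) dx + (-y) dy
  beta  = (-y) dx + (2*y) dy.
alpha ∧ beta = (y*(6*x - y)) dx ∧ dy

Distribute the wedge, using dx_i ∧ dx_j = -dx_j ∧ dx_i and dx_i ∧ dx_i = 0. For each pair (i, j) with i < j, the coefficient of dx_i ∧ dx_j in alpha ∧ beta is (alpha_i * beta_j - alpha_j * beta_i). Collecting: alpha ∧ beta = (y*(6*x - y)) dx ∧ dy.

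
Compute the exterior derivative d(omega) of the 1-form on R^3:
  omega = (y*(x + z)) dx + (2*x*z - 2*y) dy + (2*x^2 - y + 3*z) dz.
d(omega) = (-x + z) dx ∧ dy + (4*x - y) dx ∧ dz + (-2*x - 1) dy ∧ dz

For a 1-form omega = sum_i f_i dx_i, the exterior derivative is
  d(omega) = sum_{i < j} (∂f_j/∂x_i - ∂f_i/∂x_j) dx_i ∧ dx_j.
  coefficient of dx ∧ dy: ∂f_2/∂x - ∂f_1/∂y = ∂(2*x*z - 2*y)/∂x - ∂(y*(x + z))/∂y = -x + z
  coefficient of dx ∧ dz: ∂f_3/∂x - ∂f_1/∂z = ∂(2*x^2 - y + 3*z)/∂x - ∂(y*(x + z))/∂z = 4*x - y
  coefficient of dy ∧ dz: ∂f_3/∂y - ∂f_2/∂z = ∂(2*x^2 - y + 3*z)/∂y - ∂(2*x*z - 2*y)/∂z = -2*x - 1
Assembling: d(omega) = (-x + z) dx ∧ dy + (4*x - y) dx ∧ dz + (-2*x - 1) dy ∧ dz.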